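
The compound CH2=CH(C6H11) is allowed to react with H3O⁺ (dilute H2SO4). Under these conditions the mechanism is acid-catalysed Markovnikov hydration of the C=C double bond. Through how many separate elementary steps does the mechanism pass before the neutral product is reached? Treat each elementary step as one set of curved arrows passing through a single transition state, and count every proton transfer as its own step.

Step 1: The π electrons of the C=C bond attack a proton of H3O⁺; Markovnikov addition places the new C–H on the less-substituted alkene carbon, so the positive charge ends up on the more-substituted carbon — a secondary carbocation. H2O is released.
Step 2: A hydride (H with its bonding pair) migrates from the adjacent cyclohexyl carbon to the cationic centre — a 1,2-hydride shift — upgrading the secondary cation to a tertiary one.
Step 3: A lone pair on the oxygen of H2O attacks the carbocation, forming a C–O bond and an oxonium ion (a protonated alcohol).
Step 4: Deprotonation of the oxonium ion by a water molecule delivers the neutral alcohol and regenerates the acid catalyst.
Total: 4 elementary steps.

4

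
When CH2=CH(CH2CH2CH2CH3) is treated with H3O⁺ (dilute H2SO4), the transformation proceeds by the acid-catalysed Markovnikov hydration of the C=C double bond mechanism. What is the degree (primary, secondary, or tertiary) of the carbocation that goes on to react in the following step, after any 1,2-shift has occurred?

secondary

Step 1: The π electrons of the C=C bond attack a proton of H3O⁺; Markovnikov addition places the new C–H on the less-substituted alkene carbon, so the positive charge ends up on the more-substituted carbon — a secondary carbocation. H2O is released.
No single 1,2-shift to an adjacent carbon would give a more-substituted cation, so no rearrangement occurs.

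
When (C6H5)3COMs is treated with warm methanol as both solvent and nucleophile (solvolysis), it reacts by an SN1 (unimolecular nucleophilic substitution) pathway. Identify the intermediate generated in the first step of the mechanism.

tertiary carbocation

Step 1: Rate-determining heterolysis of the C–O bond gives MsO⁻ and a tertiary carbocation.
After step 1 the species present is a tertiary carbocation.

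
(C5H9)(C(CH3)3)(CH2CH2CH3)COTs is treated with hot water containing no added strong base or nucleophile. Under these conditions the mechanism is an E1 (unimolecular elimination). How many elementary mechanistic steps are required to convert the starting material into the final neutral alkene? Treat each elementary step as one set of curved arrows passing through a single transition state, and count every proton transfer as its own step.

2

Step 1: Ionisation: the C–O σ-bond cleaves heterolytically; both bonding electrons depart with TsO⁻, leaving a tertiary carbocation at the α-carbon.
(No 1,2-shift: no single shift to an adjacent carbon would give a more stable cation.)
Step 2: Loss of a β-proton to a water molecule of the solvent: the C–H bonding pair collapses toward the cationic carbon to form the C=C π bond, yielding the alkene.
Total: 2 elementary steps.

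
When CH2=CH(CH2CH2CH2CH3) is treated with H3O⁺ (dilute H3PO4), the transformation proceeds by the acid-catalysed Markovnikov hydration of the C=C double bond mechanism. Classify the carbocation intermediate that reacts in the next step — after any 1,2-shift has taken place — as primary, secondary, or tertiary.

secondary

Step 1: The π electrons of the C=C bond attack a proton of H3O⁺; Markovnikov addition places the new C–H on the less-substituted alkene carbon, so the positive charge ends up on the more-substituted carbon — a secondary carbocation. H2O is released.
No single 1,2-shift to an adjacent carbon would give a more-substituted cation, so no rearrangement occurs.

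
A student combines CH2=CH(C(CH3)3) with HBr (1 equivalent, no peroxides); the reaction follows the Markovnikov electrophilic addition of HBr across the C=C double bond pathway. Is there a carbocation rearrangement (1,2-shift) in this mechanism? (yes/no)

The first-formed carbocation is secondary.
The adjacent tert-butyl carbon has no hydrogen but bears methyl groups; migration of one methyl with its bonding pair (a 1,2-methyl shift) places the charge on a tertiary centre.
Tertiary is more stable than secondary, so the shift occurs.

yes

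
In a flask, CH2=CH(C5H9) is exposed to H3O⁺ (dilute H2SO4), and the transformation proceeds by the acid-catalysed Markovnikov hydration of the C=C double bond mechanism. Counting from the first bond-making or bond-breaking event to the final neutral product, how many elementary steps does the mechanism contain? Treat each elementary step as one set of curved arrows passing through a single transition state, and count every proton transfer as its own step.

Step 1: The π electrons of the C=C bond attack a proton of H3O⁺; Markovnikov addition places the new C–H on the less-substituted alkene carbon, so the positive charge ends up on the more-substituted carbon — a secondary carbocation. H2O is released.
Step 2: A 1,2-hydride shift from the adjacent cyclopentyl carbon moves the positive charge from the secondary centre to an adjacent carbon, generating a more stable tertiary carbocation.
Step 3: Water acts as the nucleophile: an oxygen lone pair bonds to the cationic carbon, giving an oxonium-ion intermediate.
Step 4: Deprotonation of the oxonium ion by a water molecule delivers the neutral alcohol and regenerates the acid catalyst.
Total: 4 elementary steps.

4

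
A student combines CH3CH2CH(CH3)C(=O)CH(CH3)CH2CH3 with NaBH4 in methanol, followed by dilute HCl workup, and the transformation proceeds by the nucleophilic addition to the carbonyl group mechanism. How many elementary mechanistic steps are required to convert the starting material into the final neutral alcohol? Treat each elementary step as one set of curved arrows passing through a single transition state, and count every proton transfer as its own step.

Step 1: H⁻ (delivered from BH4⁻) attacks the sp² carbonyl carbon; the C=O π bond breaks and the electrons end up as a lone pair on the alkoxide oxygen of the tetrahedral intermediate.
Step 2: Protonation of the alkoxide by dilute HCl workup furnishes an alcohol.
Total: 2 elementary steps.

2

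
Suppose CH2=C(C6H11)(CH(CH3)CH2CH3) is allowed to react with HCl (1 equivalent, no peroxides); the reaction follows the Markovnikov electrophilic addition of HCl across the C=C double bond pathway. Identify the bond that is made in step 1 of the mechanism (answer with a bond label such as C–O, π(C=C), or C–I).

C–H

Step 1: The π electrons of the C=C bond attack a proton of HCl; Markovnikov addition places the new C–H on the less-substituted alkene carbon, so the positive charge ends up on the more-substituted carbon — a tertiary carbocation. The H–Cl bond breaks heterolytically, releasing Cl⁻.
The bond formed in this step is the C–H bond.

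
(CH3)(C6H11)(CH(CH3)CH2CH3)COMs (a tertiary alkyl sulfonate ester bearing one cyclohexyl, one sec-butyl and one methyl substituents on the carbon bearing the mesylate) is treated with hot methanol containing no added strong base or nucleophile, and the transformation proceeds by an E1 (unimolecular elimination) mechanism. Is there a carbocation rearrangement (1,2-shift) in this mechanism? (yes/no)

The first-formed carbocation is tertiary.
No single 1,2-shift to an adjacent carbon would produce a more-substituted cation than the one already present, so no rearrangement occurs.

no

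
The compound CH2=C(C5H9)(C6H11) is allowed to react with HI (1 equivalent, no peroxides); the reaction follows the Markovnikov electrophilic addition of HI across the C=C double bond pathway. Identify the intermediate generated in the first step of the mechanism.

tertiary carbocation

Step 1: Electrophilic addition begins with the π(C=C) electrons forming a bond to the proton of HI. Following Markovnikov's rule, the resulting cation is tertiary. The H–I bond breaks heterolytically, releasing I⁻.
After step 1 the species present is a tertiary carbocation.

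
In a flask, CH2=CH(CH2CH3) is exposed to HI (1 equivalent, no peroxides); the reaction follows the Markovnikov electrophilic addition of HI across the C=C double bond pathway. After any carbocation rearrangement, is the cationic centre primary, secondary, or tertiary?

Step 1: Electrophilic addition begins with the π(C=C) electrons forming a bond to the proton of HI. Following Markovnikov's rule, the resulting cation is secondary. The H–I bond breaks heterolytically, releasing I⁻.
No single 1,2-shift to an adjacent carbon would give a more-substituted cation, so no rearrangement occurs.

secondary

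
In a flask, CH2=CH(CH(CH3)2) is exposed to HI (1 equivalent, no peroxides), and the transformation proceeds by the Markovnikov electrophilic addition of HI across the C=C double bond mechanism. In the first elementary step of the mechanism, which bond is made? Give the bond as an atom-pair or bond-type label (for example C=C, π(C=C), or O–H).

Step 1: Electrophilic addition begins with the π(C=C) electrons forming a bond to the proton of HI. Following Markovnikov's rule, the resulting cation is secondary. The H–I bond breaks heterolytically, releasing I⁻.
The bond formed in this step is the C–H bond.

C–H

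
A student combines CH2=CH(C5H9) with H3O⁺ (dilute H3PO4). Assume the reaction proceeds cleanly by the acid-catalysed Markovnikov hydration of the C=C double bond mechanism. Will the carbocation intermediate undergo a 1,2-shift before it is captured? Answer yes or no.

The first-formed carbocation is secondary.
The adjacent cyclopentyl carbon already bears 2 other carbon substituents and has a hydrogen to migrate; after a 1,2-hydride shift from that carbon the positive charge sits on a tertiary centre.
Tertiary is more stable than secondary, so the shift occurs.

yes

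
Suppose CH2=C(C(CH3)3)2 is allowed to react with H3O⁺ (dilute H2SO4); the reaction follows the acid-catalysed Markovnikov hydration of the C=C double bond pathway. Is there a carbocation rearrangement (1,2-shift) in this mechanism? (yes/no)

The first-formed carbocation is tertiary.
No single 1,2-shift to an adjacent carbon would produce a more-substituted cation than the one already present, so no rearrangement occurs.

no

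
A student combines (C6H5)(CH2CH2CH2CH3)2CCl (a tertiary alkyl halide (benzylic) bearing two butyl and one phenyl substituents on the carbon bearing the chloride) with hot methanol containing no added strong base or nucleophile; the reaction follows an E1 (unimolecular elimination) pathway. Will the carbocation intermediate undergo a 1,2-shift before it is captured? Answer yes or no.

no

The first-formed carbocation is tertiary.
No single 1,2-shift to an adjacent carbon would produce a more-substituted cation than the one already present, so no rearrangement occurs.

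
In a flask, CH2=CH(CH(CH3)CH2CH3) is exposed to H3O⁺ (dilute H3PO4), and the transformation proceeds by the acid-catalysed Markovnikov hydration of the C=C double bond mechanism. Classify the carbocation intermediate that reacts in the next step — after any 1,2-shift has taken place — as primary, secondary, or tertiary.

tertiary

Step 1: Protonation of the alkene by H3O⁺: the π bond acts as the nucleophile and picks up H⁺, giving the more stable (Markovnikov) secondary carbocation. H2O is released.
Step 2: A 1,2-hydride shift from the adjacent sec-butyl carbon moves the positive charge from the secondary centre to an adjacent carbon, generating a more stable tertiary carbocation.
The cation rearranges from secondary to tertiary via a 1,2-hydride shift from the adjacent sec-butyl carbon; the tertiary cation is what reacts next.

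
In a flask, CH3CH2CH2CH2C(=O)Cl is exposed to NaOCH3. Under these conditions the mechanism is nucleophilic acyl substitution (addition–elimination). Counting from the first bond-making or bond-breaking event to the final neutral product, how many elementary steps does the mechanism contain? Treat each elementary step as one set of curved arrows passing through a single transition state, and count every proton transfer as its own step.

2

Step 1: A lone pair on the O of CH3O⁻ attacks the electrophilic acyl carbon; the π(C=O) electrons move onto oxygen, giving a tetrahedral intermediate.
Step 2: Elimination step: re-formation of the carbonyl π bond drives out Cl⁻, giving the new acyl compound.
Total: 2 elementary steps.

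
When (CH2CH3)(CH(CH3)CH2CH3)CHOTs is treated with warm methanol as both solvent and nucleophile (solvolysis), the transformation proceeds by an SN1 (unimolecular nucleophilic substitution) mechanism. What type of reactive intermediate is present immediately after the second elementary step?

tertiary carbocation

Step 1: The C–O bond breaks with both electrons going to the tosylate; TsO⁻ leaves and a secondary carbocation remains.
Step 2: A 1,2-hydride shift from the adjacent sec-butyl carbon moves the positive charge from the secondary centre to an adjacent carbon, generating a more stable tertiary carbocation.
After step 2 the species present is a tertiary carbocation.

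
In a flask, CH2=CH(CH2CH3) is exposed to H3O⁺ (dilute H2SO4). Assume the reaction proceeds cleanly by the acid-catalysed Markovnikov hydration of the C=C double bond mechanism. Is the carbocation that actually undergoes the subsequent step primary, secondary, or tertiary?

secondary

Step 1: Protonation of the alkene by H3O⁺: the π bond acts as the nucleophile and picks up H⁺, giving the more stable (Markovnikov) secondary carbocation. H2O is released.
No single 1,2-shift to an adjacent carbon would give a more-substituted cation, so no rearrangement occurs.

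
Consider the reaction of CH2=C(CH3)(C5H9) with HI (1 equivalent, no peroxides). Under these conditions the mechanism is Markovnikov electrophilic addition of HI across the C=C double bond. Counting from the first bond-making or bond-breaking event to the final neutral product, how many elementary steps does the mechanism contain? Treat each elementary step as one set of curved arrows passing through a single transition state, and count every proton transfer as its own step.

2

Step 1: Electrophilic addition begins with the π(C=C) electrons forming a bond to the proton of HI. Following Markovnikov's rule, the resulting cation is tertiary. The H–I bond breaks heterolytically, releasing I⁻.
(No 1,2-shift: no single shift to an adjacent carbon would give a more stable cation.)
Step 2: I⁻ captures the cation: a lone pair on I⁻ fills the empty p orbital, producing the alkyl halide product.
Total: 2 elementary steps.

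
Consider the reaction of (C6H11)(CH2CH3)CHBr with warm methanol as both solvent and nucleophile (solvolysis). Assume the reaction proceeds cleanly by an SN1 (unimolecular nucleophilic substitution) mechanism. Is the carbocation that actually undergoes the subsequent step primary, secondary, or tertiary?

tertiary

Step 1: Unassisted departure of Br⁻ (taking the C–Br bonding pair) generates a secondary carbocation.
Step 2: Carbocation rearrangement: a 1,2-hydride shift from the adjacent cyclohexyl carbon converts the initially-formed secondary cation into the more stable tertiary cation.
The cation rearranges from secondary to tertiary via a 1,2-hydride shift from the adjacent cyclohexyl carbon; the tertiary cation is what reacts next.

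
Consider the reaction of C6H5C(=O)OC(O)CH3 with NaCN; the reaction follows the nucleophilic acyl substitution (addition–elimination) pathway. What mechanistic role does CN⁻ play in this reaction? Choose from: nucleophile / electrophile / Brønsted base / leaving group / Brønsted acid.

nucleophile

Step 1: Nucleophilic addition of CN⁻ to the acyl carbon breaks the π(C=O) bond and yields a tetrahedral, anionic intermediate.
CN⁻ donates an electron pair to form a new σ-bond to carbon — it is the nucleophile.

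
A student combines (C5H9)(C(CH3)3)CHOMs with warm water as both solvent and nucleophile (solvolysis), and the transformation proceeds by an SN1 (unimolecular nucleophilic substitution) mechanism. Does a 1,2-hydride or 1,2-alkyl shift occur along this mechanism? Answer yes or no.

The first-formed carbocation is secondary.
The adjacent cyclopentyl carbon already bears 2 other carbon substituents and has a hydrogen to migrate; after a 1,2-hydride shift from that carbon the positive charge sits on a tertiary centre.
Tertiary is more stable than secondary, so the shift occurs.

yes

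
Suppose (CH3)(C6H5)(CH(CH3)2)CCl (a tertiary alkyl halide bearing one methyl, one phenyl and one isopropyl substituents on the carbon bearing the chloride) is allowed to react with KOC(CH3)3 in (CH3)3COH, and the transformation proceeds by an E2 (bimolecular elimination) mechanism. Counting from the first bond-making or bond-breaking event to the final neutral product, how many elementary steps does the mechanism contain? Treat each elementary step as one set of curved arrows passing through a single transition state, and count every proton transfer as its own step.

Step 1: The strong base (CH3)3CO⁻ removes a β-hydrogen; in the same concerted event the electrons of the breaking C–H bond form the new π(C=C) bond and the C–Cl σ-bond breaks, expelling Cl⁻. Anti-periplanar geometry; one transition state.
Total: 1 elementary step.

1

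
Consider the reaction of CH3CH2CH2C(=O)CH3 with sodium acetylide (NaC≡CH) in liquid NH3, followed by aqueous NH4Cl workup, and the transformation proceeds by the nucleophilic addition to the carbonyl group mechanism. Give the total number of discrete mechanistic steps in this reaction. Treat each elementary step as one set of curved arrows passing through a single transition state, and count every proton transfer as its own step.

Step 1: A lone pair / filled orbital on HC≡C⁻ attacks the electrophilic carbonyl carbon; the π(C=O) electrons shift onto oxygen, producing a tetrahedral alkoxide intermediate.
Step 2: The alkoxide picks up a proton during aqueous NH4Cl workup to yield a propargyl alcohol.
Total: 2 elementary steps.

2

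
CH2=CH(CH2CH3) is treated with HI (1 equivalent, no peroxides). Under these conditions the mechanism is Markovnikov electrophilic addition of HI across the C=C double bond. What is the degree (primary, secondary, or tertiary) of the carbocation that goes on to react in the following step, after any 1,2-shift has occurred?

Step 1: Protonation of the alkene by HI: the π bond acts as the nucleophile and picks up H⁺, giving the more stable (Markovnikov) secondary carbocation. The H–I bond breaks heterolytically, releasing I⁻.
No single 1,2-shift to an adjacent carbon would give a more-substituted cation, so no rearrangement occurs.

secondary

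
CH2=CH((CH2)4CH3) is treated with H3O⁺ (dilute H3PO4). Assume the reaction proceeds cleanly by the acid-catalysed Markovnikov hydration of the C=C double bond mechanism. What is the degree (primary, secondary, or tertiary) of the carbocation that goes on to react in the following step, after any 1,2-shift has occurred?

Step 1: Electrophilic addition begins with the π(C=C) electrons forming a bond to the proton of H3O⁺. Following Markovnikov's rule, the resulting cation is secondary. H2O is released.
No single 1,2-shift to an adjacent carbon would give a more-substituted cation, so no rearrangement occurs.

secondary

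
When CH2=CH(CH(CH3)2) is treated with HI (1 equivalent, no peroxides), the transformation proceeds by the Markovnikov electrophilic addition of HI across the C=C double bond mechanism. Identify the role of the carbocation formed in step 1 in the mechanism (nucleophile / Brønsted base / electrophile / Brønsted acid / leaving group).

electrophile

Step 3: I⁻ captures the cation: a lone pair on I⁻ fills the empty p orbital, producing the alkyl halide product.
The carbocation formed in step 1 accepts an electron pair into an empty or π* orbital — it is the electrophile.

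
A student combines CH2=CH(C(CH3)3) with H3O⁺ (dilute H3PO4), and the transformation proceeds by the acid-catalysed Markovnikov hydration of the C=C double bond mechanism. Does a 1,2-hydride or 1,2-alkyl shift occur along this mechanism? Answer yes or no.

yes

The first-formed carbocation is secondary.
The adjacent tert-butyl carbon has no hydrogen but bears methyl groups; migration of one methyl with its bonding pair (a 1,2-methyl shift) places the charge on a tertiary centre.
Tertiary is more stable than secondary, so the shift occurs.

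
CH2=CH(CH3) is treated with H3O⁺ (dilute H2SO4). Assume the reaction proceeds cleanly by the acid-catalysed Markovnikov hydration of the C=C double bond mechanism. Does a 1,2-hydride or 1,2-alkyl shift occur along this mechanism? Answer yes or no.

no

The first-formed carbocation is secondary.
No single 1,2-shift to an adjacent carbon would produce a more-substituted cation than the one already present, so no rearrangement occurs.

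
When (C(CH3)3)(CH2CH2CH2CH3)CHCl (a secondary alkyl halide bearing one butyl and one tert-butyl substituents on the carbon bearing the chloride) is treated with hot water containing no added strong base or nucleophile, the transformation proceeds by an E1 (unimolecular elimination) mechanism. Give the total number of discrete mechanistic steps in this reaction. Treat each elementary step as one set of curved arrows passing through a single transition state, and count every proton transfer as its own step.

Step 1: Unassisted departure of Cl⁻ (taking the C–Cl bonding pair) generates a secondary carbocation.
Step 2: Carbocation rearrangement: a 1,2-methyl shift from the adjacent tert-butyl carbon converts the initially-formed secondary cation into the more stable tertiary cation.
Step 3: A water molecule (solvent) deprotonates a β-carbon; as the C–H bond breaks, those electrons form the new alkene π bond.
Total: 3 elementary steps.

3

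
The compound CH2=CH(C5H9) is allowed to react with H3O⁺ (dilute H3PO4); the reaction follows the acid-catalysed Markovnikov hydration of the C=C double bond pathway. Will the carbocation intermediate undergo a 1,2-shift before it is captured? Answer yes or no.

yes

The first-formed carbocation is secondary.
The adjacent cyclopentyl carbon already bears 2 other carbon substituents and has a hydrogen to migrate; after a 1,2-hydride shift from that carbon the positive charge sits on a tertiary centre.
Tertiary is more stable than secondary, so the shift occurs.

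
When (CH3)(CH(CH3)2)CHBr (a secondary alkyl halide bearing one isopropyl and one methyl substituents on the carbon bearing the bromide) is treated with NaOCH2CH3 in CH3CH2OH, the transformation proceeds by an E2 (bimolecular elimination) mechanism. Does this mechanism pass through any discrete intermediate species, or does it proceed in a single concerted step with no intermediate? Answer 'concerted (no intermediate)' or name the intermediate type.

concerted (no intermediate)

The strong base CH3CH2O⁻ removes a β-hydrogen; in the same concerted event the electrons of the breaking C–H bond form the new π(C=C) bond and the C–Br σ-bond breaks, expelling Br⁻. Anti-periplanar geometry; one transition state.
All bond changes occur in one transition state; no discrete intermediate is formed.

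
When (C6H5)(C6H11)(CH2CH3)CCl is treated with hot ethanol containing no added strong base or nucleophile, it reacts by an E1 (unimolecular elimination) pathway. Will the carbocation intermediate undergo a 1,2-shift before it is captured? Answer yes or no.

no

The first-formed carbocation is tertiary.
No single 1,2-shift to an adjacent carbon would produce a more-substituted cation than the one already present, so no rearrangement occurs.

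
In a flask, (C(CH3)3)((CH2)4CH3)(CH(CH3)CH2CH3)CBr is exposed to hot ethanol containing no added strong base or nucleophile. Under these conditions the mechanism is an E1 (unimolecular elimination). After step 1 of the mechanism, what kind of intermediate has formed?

Step 1: Rate-determining heterolysis of the C–Br bond gives Br⁻ and a tertiary carbocation.
After step 1 the species present is a tertiary carbocation.

tertiary carbocation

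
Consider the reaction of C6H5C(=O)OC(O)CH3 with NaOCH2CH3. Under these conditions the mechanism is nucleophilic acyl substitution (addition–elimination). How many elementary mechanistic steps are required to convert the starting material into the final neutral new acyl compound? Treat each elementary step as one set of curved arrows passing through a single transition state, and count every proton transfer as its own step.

2

Step 1: A lone pair on the O of CH3CH2O⁻ attacks the electrophilic acyl carbon; the π(C=O) electrons move onto oxygen, giving a tetrahedral intermediate.
Step 2: An oxygen lone pair re-forms the C=O π bond as the C–O σ-bond breaks; CH3CO2⁻ is expelled.
Total: 2 elementary steps.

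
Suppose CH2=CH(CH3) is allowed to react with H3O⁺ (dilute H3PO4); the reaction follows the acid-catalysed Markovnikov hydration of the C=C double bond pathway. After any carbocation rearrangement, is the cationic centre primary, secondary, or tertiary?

secondary

Step 1: Electrophilic addition begins with the π(C=C) electrons forming a bond to the proton of H3O⁺. Following Markovnikov's rule, the resulting cation is secondary. H2O is released.
No single 1,2-shift to an adjacent carbon would give a more-substituted cation, so no rearrangement occurs.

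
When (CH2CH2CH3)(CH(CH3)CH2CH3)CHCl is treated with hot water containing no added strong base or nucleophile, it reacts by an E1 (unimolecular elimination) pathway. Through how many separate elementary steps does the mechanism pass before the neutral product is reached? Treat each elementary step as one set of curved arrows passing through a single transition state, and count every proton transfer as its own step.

Step 1: Ionisation: the C–Cl σ-bond cleaves heterolytically; both bonding electrons depart with Cl⁻, leaving a secondary carbocation at the α-carbon.
Step 2: A 1,2-hydride shift from the adjacent sec-butyl carbon moves the positive charge from the secondary centre to an adjacent carbon, generating a more stable tertiary carbocation.
Step 3: A water molecule (solvent) deprotonates a β-carbon; as the C–H bond breaks, those electrons form the new alkene π bond.
Total: 3 elementary steps.

3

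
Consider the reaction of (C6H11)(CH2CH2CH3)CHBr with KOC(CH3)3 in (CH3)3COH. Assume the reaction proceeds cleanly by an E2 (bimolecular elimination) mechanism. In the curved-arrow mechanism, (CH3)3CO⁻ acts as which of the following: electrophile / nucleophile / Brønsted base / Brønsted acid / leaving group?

Step 1: The strong base (CH3)3CO⁻ removes a β-hydrogen; in the same concerted event the electrons of the breaking C–H bond form the new π(C=C) bond and the C–Br σ-bond breaks, expelling Br⁻. Anti-periplanar geometry; one transition state.
(CH3)3CO⁻ accepts a proton in a proton-transfer step — a Brønsted base.

Brønsted base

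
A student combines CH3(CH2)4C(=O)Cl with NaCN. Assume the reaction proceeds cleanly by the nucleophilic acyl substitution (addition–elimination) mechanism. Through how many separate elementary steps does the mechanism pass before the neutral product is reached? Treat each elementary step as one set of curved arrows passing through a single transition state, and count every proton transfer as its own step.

2

Step 1: CN⁻ adds to the carbonyl carbon; the C=O π electrons shift onto oxygen and a tetrahedral alkoxide intermediate forms.
Step 2: An oxygen lone pair re-forms the C=O π bond as the C–Cl σ-bond breaks; Cl⁻ is expelled.
Total: 2 elementary steps.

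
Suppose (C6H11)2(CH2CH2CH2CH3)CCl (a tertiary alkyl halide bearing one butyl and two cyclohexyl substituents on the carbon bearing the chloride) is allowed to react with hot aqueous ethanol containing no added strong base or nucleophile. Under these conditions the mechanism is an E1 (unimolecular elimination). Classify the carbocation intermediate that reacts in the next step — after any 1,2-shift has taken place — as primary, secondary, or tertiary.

Step 1: Ionisation: the C–Cl σ-bond cleaves heterolytically; both bonding electrons depart with Cl⁻, leaving a tertiary carbocation at the α-carbon.
No single 1,2-shift to an adjacent carbon would give a more-substituted cation, so no rearrangement occurs.

tertiary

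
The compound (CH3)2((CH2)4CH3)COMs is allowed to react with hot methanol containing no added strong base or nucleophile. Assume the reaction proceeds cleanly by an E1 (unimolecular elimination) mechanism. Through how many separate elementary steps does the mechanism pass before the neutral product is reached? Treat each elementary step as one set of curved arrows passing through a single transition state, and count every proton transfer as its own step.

Step 1: Unassisted departure of MsO⁻ (taking the C–O bonding pair) generates a tertiary carbocation.
(No 1,2-shift: no single shift to an adjacent carbon would give a more stable cation.)
Step 2: A methanol molecule (solvent) deprotonates a β-carbon; as the C–H bond breaks, those electrons form the new alkene π bond.
Total: 2 elementary steps.

2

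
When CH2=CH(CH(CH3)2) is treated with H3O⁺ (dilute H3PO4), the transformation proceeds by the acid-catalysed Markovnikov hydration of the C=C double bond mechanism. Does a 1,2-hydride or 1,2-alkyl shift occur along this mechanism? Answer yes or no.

The first-formed carbocation is secondary.
The adjacent isopropyl carbon already bears 2 other carbon substituents and has a hydrogen to migrate; after a 1,2-hydride shift from that carbon the positive charge sits on a tertiary centre.
Tertiary is more stable than secondary, so the shift occurs.

yes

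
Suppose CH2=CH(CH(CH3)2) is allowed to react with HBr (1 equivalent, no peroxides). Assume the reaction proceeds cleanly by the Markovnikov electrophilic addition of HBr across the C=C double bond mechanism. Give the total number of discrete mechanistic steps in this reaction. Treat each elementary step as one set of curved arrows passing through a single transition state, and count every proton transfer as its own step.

3

Step 1: Protonation of the alkene by HBr: the π bond acts as the nucleophile and picks up H⁺, giving the more stable (Markovnikov) secondary carbocation. The H–Br bond breaks heterolytically, releasing Br⁻.
Step 2: Carbocation rearrangement: a 1,2-hydride shift from the adjacent isopropyl carbon converts the initially-formed secondary cation into the more stable tertiary cation.
Step 3: Nucleophilic attack by Br⁻ on the carbocation completes the addition, giving R–Br.
Total: 3 elementary steps.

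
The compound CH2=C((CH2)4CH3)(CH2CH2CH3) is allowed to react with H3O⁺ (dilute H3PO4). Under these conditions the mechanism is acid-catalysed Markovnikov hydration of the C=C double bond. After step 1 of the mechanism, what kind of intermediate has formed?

Step 1: The π electrons of the C=C bond attack a proton of H3O⁺; Markovnikov addition places the new C–H on the less-substituted alkene carbon, so the positive charge ends up on the more-substituted carbon — a tertiary carbocation. H2O is released.
After step 1 the species present is a tertiary carbocation.

tertiary carbocation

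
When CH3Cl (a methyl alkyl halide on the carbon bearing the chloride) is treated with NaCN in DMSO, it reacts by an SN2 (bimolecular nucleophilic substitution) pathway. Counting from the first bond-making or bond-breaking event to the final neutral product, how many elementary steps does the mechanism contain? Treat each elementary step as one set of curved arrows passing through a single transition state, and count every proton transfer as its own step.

Step 1: The cyanide nucleophile donates a lone pair from C to the α-carbon in a backside attack; simultaneously the C–Cl σ-bond breaks and both of its electrons leave with Cl⁻. One concerted step with inversion of configuration.
Total: 1 elementary step.

1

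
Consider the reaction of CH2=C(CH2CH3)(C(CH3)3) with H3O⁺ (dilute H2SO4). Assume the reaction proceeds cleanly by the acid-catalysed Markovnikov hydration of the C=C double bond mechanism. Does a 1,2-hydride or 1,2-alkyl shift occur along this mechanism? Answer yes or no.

no

The first-formed carbocation is tertiary.
No single 1,2-shift to an adjacent carbon would produce a more-substituted cation than the one already present, so no rearrangement occurs.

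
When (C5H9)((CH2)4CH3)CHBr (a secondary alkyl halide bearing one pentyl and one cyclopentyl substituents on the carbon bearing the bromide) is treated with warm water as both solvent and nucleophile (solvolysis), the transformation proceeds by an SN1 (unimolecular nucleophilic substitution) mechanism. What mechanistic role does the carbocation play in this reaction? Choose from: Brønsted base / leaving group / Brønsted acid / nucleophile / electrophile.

electrophile

Step 3: H2O donates an oxygen lone pair into the empty p orbital of the cation, giving a protonated alcohol (an oxonium ion).
The carbocation accepts an electron pair into an empty or π* orbital — it is the electrophile.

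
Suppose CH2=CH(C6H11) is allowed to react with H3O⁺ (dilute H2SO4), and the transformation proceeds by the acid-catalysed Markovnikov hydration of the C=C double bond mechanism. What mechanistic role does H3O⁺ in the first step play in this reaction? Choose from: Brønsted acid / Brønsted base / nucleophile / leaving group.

Step 1: The π electrons of the C=C bond attack a proton of H3O⁺; Markovnikov addition places the new C–H on the less-substituted alkene carbon, so the positive charge ends up on the more-substituted carbon — a secondary carbocation. H2O is released.
H3O⁺ in the first step donates a proton in a proton-transfer step — a Brønsted acid.

Brønsted acid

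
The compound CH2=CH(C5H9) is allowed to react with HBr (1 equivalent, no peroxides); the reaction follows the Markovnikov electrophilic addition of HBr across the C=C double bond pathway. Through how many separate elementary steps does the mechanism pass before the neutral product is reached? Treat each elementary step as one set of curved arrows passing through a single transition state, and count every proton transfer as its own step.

Step 1: Protonation of the alkene by HBr: the π bond acts as the nucleophile and picks up H⁺, giving the more stable (Markovnikov) secondary carbocation. The H–Br bond breaks heterolytically, releasing Br⁻.
Step 2: A hydride (H with its bonding pair) migrates from the adjacent cyclopentyl carbon to the cationic centre — a 1,2-hydride shift — upgrading the secondary cation to a tertiary one.
Step 3: Nucleophilic attack by Br⁻ on the carbocation completes the addition, giving R–Br.
Total: 3 elementary steps.

3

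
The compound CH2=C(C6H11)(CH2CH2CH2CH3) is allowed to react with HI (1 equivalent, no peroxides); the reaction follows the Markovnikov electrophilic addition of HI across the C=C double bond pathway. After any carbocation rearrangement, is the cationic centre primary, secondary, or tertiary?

tertiary

Step 1: Electrophilic addition begins with the π(C=C) electrons forming a bond to the proton of HI. Following Markovnikov's rule, the resulting cation is tertiary. The H–I bond breaks heterolytically, releasing I⁻.
No single 1,2-shift to an adjacent carbon would give a more-substituted cation, so no rearrangement occurs.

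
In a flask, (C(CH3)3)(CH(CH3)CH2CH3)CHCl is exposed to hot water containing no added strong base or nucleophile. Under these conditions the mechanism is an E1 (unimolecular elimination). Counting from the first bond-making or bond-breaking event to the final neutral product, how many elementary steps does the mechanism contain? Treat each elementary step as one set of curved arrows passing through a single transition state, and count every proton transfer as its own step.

3

Step 1: Unassisted departure of Cl⁻ (taking the C–Cl bonding pair) generates a secondary carbocation.
Step 2: A hydride (H with its bonding pair) migrates from the adjacent sec-butyl carbon to the cationic centre — a 1,2-hydride shift — upgrading the secondary cation to a tertiary one.
Step 3: Loss of a β-proton to a water molecule of the solvent: the C–H bonding pair collapses toward the cationic carbon to form the C=C π bond, yielding the alkene.
Total: 3 elementary steps.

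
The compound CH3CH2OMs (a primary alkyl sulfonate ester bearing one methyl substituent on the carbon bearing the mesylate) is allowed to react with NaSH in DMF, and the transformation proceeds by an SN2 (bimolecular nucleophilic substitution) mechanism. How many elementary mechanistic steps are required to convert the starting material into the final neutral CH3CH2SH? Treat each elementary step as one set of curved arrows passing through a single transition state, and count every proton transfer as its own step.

1

Step 1: HS⁻ attacks the back face of the α-carbon while MsO⁻ departs with the C–O bonding pair — a single concerted displacement through a pentacoordinate transition state.
Total: 1 elementary step.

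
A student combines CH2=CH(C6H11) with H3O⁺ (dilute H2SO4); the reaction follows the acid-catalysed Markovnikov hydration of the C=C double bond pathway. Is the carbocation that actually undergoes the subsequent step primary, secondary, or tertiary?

Step 1: The π electrons of the C=C bond attack a proton of H3O⁺; Markovnikov addition places the new C–H on the less-substituted alkene carbon, so the positive charge ends up on the more-substituted carbon — a secondary carbocation. H2O is released.
Step 2: Carbocation rearrangement: a 1,2-hydride shift from the adjacent cyclohexyl carbon converts the initially-formed secondary cation into the more stable tertiary cation.
The cation rearranges from secondary to tertiary via a 1,2-hydride shift from the adjacent cyclohexyl carbon; the tertiary cation is what reacts next.

tertiary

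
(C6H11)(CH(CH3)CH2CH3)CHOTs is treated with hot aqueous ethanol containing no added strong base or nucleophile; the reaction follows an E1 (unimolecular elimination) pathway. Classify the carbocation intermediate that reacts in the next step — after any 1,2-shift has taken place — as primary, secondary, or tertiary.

tertiary

Step 1: Ionisation: the C–O σ-bond cleaves heterolytically; both bonding electrons depart with TsO⁻, leaving a secondary carbocation at the α-carbon.
Step 2: A 1,2-hydride shift from the adjacent cyclohexyl carbon moves the positive charge from the secondary centre to an adjacent carbon, generating a more stable tertiary carbocation.
The cation rearranges from secondary to tertiary via a 1,2-hydride shift from the adjacent cyclohexyl carbon; the tertiary cation is what reacts next.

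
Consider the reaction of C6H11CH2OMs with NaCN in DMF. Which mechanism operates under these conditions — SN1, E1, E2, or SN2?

Conditions: a primary substrate with a strong nucleophile in the polar aprotic solvent DMF.
These conditions are the textbook signature of the SN2 pathway.
An unhindered substrate with a strong nucleophile in a polar aprotic solvent favours one-step backside displacement.

SN2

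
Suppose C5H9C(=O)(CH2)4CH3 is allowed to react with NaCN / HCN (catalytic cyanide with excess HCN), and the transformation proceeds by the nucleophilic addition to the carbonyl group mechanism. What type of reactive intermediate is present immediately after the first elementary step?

Step 1: A lone pair / filled orbital on CN⁻ attacks the electrophilic carbonyl carbon; the π(C=O) electrons shift onto oxygen, producing a tetrahedral alkoxide intermediate.
After step 1 the species present is a tetrahedral alkoxide intermediate.

tetrahedral alkoxide intermediate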